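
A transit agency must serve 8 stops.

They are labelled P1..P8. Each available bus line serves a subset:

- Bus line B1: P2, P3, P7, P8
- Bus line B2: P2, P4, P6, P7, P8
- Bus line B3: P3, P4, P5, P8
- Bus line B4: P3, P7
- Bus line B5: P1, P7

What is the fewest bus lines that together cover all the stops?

B2 and B3 and B5 together: B2 ∪ B3 ∪ B5 = {P1, P2, P3, P4, P5, P6, P7, P8} — every stop is covered.
Only B5 contains P1, so B5 is forced; the remaining 6 stops need at least 2 more bus lines (each remaining bus line adds at most 4) — so at least 3 bus lines are needed, and 3 is optimal.

3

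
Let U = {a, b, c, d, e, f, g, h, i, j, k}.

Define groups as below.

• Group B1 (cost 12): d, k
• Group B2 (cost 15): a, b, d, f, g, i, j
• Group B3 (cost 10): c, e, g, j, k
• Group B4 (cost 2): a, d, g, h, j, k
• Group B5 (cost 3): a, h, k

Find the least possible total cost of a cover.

B2, B3, B4 together cover every item (B2 ∪ B3 ∪ B4 = {a, b, c, d, e, f, g, h, i, j, k}); total cost 15 + 10 + 2 = 27.
No covering selection has total cost below 27.

27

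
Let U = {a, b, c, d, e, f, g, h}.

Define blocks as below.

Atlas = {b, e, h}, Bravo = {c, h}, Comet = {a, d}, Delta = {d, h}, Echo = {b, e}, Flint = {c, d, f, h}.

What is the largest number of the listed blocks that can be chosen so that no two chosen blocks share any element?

Bravo, Comet, Echo are pairwise disjoint (Bravo={c,h}; Comet={a,d}; Echo={b,e}).
Every remaining block overlaps one of these, and no 4 of the listed blocks are pairwise disjoint, so 3 is the maximum.

3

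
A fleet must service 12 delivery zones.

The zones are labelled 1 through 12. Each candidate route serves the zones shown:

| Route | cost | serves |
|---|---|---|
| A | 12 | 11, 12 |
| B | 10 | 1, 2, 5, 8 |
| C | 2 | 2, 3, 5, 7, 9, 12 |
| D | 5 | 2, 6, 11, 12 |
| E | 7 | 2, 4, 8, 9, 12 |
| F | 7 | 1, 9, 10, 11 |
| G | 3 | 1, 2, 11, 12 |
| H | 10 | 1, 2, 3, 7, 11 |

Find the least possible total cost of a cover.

21

C, D, E, F together cover every zone (C ∪ D ∪ E ∪ F = {1, 2, 3, 4, 5, 6, 7, 8, 9, 10, 11, 12}); total cost 2 + 5 + 7 + 7 = 21.
The greedy pick C, G, E, D, F costs 24; no covering selection beats 21.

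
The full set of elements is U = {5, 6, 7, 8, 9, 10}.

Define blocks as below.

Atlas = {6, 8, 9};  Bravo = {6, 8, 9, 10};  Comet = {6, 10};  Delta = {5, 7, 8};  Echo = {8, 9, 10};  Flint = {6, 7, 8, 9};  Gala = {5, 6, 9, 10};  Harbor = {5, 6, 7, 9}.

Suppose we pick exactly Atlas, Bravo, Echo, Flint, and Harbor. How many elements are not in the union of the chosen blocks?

0

Union of Atlas, Bravo, Echo, Flint, Harbor = {5, 6, 7, 8, 9, 10} — that's every element, so 0 are uncovered.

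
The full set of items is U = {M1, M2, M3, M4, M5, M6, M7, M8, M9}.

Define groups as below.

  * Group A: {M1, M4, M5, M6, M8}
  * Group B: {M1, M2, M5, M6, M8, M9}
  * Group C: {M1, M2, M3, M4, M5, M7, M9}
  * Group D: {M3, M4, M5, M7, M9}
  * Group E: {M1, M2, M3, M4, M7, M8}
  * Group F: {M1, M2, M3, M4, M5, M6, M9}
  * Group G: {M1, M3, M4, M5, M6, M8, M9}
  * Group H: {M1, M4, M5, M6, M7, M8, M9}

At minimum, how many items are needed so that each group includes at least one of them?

T = {M1, M7} meets every group (each contains at least one member of T), and |T| = 2.
No single item lies in every group, so at least 2 are needed and 2 is optimal.

2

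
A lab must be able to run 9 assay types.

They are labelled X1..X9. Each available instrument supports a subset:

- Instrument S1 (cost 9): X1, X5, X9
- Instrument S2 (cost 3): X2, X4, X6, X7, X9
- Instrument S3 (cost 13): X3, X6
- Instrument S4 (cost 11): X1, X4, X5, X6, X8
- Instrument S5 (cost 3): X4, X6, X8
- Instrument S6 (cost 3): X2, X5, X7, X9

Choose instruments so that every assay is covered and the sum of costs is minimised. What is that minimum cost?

27

S2, S3, S4 together cover every assay (S2 ∪ S3 ∪ S4 = {X1, X2, X3, X4, X5, X6, X7, X8, X9}); total cost 3 + 13 + 11 = 27.
The greedy pick S2, S5, S6, S1, S3 costs 31; no covering selection beats 27.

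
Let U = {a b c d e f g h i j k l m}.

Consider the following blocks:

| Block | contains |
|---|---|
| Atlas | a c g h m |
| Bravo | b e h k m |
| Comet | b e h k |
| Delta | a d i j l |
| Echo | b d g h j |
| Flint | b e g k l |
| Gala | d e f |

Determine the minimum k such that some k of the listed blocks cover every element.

Atlas and Comet and Delta and Gala together: Atlas ∪ Comet ∪ Delta ∪ Gala = {a, b, c, d, e, f, g, h, i, j, k, l, m} — every element is covered.
No 3 of the 7 blocks cover everything (all 35 combinations miss at least one element), so 4 is optimal.

4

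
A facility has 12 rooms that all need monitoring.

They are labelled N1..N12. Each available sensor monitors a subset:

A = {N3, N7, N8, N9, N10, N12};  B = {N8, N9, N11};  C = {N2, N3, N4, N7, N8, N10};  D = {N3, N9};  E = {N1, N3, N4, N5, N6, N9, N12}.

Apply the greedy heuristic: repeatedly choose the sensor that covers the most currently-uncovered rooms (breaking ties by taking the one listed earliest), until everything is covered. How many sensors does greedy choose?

Greedy: pick E (covers 7 new) → pick C (covers 4 new) → pick B (covers 1 new). Total picks: 3.

3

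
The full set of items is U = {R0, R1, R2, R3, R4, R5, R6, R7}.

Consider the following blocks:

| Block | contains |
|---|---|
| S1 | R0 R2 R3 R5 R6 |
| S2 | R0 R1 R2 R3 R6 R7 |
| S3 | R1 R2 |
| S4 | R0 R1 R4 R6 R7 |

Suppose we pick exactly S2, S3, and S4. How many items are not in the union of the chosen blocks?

Union of S2, S3, S4 = {R0, R1, R2, R3, R4, R6, R7}.
Not covered: R5 — 1 item.

1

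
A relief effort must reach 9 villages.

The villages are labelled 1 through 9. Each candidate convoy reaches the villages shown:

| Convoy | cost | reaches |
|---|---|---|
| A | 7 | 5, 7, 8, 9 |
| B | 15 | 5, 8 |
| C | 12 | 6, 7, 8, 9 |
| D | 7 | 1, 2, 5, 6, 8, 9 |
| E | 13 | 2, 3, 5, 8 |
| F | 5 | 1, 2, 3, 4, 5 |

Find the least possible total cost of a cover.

C, F together cover every village (C ∪ F = {1, 2, 3, 4, 5, 6, 7, 8, 9}); total cost 12 + 5 = 17.
The greedy pick F, A, D costs 19; no covering selection beats 17.

17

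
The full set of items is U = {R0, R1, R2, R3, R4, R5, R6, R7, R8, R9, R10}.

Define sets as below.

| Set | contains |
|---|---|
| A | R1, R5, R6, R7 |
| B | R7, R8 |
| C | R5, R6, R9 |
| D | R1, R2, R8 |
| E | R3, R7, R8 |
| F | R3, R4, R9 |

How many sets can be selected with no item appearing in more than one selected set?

2

D, F are pairwise disjoint (D={R1,R2,R8}; F={R3,R4,R9}).
Every remaining set overlaps one of these, and no 3 of the listed sets are pairwise disjoint, so 2 is the maximum.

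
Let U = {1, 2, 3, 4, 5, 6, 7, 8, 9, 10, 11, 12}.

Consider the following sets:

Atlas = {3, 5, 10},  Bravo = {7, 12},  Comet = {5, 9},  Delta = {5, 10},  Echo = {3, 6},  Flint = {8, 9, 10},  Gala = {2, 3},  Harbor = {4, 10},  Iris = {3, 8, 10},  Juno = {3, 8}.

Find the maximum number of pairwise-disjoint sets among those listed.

Bravo, Comet, Harbor, Juno are pairwise disjoint (Bravo={7,12}; Comet={5,9}; Harbor={4,10}; Juno={3,8}).
Every remaining set overlaps one of these, and no 5 of the listed sets are pairwise disjoint, so 4 is the maximum.

4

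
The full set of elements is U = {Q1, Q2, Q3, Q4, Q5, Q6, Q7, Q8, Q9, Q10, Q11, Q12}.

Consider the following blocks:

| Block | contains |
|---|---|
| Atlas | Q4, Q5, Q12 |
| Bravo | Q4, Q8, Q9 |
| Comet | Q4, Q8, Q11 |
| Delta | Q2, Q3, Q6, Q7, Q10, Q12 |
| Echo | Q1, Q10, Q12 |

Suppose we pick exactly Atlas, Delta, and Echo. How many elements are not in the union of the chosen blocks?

Union of Atlas, Delta, Echo = {Q1, Q2, Q3, Q4, Q5, Q6, Q7, Q10, Q12}.
Not covered: Q8, Q9, Q11 — 3 elements.

3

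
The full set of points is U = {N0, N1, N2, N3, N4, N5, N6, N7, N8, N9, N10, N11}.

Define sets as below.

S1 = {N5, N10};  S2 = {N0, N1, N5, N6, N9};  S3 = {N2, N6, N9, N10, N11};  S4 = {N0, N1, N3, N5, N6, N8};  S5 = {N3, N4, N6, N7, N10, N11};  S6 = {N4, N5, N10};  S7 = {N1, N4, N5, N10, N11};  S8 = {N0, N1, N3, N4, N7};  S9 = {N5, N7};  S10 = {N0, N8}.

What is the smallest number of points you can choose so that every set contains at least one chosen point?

3

H = {N0, N5, N11} meets every set (each contains at least one member of H), and |H| = 3.
The sets S3, S9, S10 are pairwise disjoint, so any hitting set needs a separate point for each — at least 3. Hence 3 is optimal.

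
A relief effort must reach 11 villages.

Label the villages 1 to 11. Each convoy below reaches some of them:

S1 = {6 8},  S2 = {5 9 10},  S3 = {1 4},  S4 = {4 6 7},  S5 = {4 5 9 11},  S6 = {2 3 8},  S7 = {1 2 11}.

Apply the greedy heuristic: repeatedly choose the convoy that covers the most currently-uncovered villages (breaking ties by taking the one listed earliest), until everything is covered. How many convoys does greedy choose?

5

Greedy: pick S5 (covers 4 new) → pick S6 (covers 3 new) → pick S4 (covers 2 new) → pick S2 (covers 1 new) → pick S3 (covers 1 new). Total picks: 5.
(The true minimum cover uses only 4 convoys, so greedy is not optimal here.)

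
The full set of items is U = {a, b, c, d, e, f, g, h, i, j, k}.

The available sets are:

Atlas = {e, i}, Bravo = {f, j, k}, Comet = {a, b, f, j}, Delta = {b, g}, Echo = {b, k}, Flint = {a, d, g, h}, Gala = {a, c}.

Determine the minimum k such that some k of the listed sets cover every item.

Atlas, Comet, Echo, Flint, and Gala cover everything between them: the union {a, b, c, d, e, f, g, h, i, j, k} is all of U.
No 4 of the 7 sets cover everything (all 35 combinations miss at least one item), so 5 is optimal.

5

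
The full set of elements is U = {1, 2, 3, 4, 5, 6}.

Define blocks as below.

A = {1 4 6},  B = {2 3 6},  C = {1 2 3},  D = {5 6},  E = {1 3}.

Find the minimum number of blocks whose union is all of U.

3

A and C and D together: A ∪ C ∪ D = {1, 2, 3, 4, 5, 6} — every element is covered.
Only A contains 4, so A is forced; the remaining 3 elements need at least 2 more blocks (each remaining block adds at most 2) — so at least 3 blocks are needed, and 3 is optimal.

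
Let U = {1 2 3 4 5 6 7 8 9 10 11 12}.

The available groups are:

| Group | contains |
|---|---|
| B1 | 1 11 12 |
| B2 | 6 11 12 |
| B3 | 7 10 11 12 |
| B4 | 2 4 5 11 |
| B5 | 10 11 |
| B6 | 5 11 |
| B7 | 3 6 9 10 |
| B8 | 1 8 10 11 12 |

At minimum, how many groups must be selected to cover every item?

Take {B3, B4, B7, B8}. Their union is {1, 2, 3, 4, 5, 6, 7, 8, 9, 10, 11, 12}, which is all 12 items.
Only B3 contains 7, so B3 is forced; the remaining 8 items need at least 3 more groups (each remaining group adds at most 3) — so at least 4 groups are needed, and 4 is optimal.

4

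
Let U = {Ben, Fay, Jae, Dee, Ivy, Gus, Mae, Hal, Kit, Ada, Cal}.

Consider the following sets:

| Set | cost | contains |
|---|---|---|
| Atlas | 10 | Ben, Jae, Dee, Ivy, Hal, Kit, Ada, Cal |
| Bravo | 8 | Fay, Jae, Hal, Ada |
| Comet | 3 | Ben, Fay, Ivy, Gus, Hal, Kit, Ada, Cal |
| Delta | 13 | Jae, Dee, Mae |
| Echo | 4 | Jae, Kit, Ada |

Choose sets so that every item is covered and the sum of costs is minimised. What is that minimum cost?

16

Comet, Delta together cover every item (Comet ∪ Delta = {Ben, Fay, Jae, Dee, Ivy, Gus, Mae, Hal, Kit, Ada, Cal}); total cost 3 + 13 = 16.
The greedy pick Comet, Echo, Delta costs 20; no covering selection beats 16.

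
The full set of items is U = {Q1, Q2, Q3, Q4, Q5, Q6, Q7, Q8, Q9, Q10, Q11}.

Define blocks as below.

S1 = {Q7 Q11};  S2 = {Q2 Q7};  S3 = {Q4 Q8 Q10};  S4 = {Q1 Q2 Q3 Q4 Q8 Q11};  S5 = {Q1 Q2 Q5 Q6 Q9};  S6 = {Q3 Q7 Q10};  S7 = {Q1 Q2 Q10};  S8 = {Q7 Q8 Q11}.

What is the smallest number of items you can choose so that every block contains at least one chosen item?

3

The 3 items {Q2, Q7, Q10} hit every block.
The blocks S1, S3, S5 are pairwise disjoint, so any hitting set needs a separate item for each — at least 3. Hence 3 is optimal.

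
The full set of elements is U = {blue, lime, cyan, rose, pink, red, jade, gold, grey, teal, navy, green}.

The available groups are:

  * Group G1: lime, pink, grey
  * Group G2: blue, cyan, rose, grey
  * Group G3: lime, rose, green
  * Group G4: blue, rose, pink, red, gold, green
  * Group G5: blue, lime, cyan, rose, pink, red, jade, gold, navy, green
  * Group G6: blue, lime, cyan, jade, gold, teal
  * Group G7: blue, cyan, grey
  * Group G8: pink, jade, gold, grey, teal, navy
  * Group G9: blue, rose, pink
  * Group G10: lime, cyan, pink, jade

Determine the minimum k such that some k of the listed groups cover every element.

2

G5 and G8 cover everything between them: the union {blue, lime, cyan, rose, pink, red, jade, gold, grey, teal, navy, green} is all of U.
No single group has all 12 elements (the largest, G5, has 10), so 2 is optimal.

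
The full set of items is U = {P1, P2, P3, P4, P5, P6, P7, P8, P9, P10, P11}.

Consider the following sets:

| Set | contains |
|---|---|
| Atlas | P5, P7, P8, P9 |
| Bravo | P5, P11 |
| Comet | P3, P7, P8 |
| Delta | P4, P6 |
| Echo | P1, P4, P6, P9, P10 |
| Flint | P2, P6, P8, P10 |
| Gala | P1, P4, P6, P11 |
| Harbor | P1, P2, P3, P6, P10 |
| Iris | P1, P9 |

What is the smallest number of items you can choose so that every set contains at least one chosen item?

4

The 4 items {P3, P5, P6, P9} hit every set.
The sets Bravo, Comet, Delta, Iris are pairwise disjoint, so any hitting set needs a separate item for each — at least 4. Hence 4 is optimal.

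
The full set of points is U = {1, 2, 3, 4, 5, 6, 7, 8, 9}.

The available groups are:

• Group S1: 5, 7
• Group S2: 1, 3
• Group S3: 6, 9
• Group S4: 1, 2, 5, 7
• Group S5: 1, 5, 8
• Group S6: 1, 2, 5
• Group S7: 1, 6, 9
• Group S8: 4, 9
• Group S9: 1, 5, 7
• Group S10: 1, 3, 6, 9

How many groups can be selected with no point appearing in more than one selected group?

3

S1, S2, S3 are pairwise disjoint (S1={5,7}; S2={1,3}; S3={6,9}).
Every remaining group overlaps one of these, and no 4 of the listed groups are pairwise disjoint, so 3 is the maximum.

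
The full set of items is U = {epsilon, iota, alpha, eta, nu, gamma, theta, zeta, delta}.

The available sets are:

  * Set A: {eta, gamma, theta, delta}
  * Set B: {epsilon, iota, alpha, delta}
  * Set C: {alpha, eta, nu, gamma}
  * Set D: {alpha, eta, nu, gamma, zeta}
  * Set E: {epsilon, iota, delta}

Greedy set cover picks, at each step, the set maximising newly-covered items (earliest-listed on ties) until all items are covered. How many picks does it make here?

3

Greedy: pick D (covers 5 new) → pick B (covers 3 new) → pick A (covers 1 new). Total picks: 3.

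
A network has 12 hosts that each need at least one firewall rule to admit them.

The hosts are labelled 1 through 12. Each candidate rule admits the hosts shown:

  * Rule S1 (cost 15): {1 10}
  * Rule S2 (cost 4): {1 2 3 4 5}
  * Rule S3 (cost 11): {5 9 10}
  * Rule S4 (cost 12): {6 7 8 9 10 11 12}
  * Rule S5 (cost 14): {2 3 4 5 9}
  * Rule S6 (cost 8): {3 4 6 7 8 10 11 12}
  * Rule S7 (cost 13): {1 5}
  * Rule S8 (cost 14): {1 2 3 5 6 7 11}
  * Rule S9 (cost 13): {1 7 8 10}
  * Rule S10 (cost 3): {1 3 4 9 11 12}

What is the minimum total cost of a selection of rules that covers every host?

S2, S6, S10 together cover every host (S2 ∪ S6 ∪ S10 = {1, 2, 3, 4, 5, 6, 7, 8, 9, 10, 11, 12}); total cost 4 + 8 + 3 = 15.
No covering selection has total cost below 15.

15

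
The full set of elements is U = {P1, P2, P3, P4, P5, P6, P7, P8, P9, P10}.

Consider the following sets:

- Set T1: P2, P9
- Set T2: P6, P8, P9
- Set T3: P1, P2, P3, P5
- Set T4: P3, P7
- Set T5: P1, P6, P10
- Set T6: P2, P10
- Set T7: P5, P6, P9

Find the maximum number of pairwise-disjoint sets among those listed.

3

T4, T6, T7 are pairwise disjoint (T4={P3,P7}; T6={P2,P10}; T7={P5,P6,P9}).
Every remaining set overlaps one of these, and no 4 of the listed sets are pairwise disjoint, so 3 is the maximum.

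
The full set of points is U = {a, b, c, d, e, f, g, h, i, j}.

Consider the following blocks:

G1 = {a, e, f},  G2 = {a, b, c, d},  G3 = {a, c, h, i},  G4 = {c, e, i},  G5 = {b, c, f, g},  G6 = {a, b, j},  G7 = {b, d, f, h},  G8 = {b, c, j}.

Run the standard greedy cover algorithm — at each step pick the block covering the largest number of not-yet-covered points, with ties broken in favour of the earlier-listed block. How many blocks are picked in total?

Greedy: pick G2 (covers 4 new) → pick G1 (covers 2 new) → pick G3 (covers 2 new) → pick G5 (covers 1 new) → pick G6 (covers 1 new). Total picks: 5.
(The true minimum cover uses only 4 blocks, so greedy is not optimal here.)

5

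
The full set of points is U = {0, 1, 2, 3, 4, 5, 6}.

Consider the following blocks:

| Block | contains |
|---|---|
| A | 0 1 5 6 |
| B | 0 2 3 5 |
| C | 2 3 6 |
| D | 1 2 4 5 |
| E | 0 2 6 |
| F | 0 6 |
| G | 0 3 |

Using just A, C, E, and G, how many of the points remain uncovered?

1

Union of A, C, E, G = {0, 1, 2, 3, 5, 6}.
Not covered: 4 — 1 point.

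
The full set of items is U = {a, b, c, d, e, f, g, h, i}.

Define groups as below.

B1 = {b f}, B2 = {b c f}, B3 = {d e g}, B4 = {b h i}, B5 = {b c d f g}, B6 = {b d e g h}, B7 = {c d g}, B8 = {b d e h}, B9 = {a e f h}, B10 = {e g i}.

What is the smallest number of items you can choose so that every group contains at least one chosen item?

3

The 3 items {b, c, e} hit every group.
No choice of 2 items meets every group, so 3 is the minimum.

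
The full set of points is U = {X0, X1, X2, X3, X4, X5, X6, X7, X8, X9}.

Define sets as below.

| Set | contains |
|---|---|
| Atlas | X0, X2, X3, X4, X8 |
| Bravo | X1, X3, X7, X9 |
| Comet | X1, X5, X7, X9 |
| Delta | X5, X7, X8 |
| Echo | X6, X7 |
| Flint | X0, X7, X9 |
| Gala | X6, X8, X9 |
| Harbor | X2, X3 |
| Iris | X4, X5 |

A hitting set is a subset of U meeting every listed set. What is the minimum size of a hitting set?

4

H = {X2, X5, X6, X9} meets every set (each contains at least one member of H), and |H| = 4.
No choice of 3 points meets every set, so 4 is the minimum.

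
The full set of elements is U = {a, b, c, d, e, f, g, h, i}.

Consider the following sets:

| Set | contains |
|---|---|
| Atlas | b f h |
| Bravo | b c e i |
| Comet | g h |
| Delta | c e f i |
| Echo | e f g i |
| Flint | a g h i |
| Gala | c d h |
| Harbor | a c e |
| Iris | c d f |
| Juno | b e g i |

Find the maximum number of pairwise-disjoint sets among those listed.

Flint, Iris are pairwise disjoint (Flint={a,g,h,i}; Iris={c,d,f}).
Every remaining set overlaps one of these, and no 3 of the listed sets are pairwise disjoint, so 2 is the maximum.

2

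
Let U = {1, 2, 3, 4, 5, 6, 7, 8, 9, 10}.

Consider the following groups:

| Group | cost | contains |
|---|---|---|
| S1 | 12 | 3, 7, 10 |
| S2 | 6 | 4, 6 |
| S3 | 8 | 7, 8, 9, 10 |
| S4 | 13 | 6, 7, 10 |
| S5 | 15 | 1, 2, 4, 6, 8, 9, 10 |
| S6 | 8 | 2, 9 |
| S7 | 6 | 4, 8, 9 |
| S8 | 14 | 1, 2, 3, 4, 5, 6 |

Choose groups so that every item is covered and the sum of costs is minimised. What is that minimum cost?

S3, S8 together cover every item (S3 ∪ S8 = {1, 2, 3, 4, 5, 6, 7, 8, 9, 10}); total cost 8 + 14 = 22.
No covering selection has total cost below 22.

22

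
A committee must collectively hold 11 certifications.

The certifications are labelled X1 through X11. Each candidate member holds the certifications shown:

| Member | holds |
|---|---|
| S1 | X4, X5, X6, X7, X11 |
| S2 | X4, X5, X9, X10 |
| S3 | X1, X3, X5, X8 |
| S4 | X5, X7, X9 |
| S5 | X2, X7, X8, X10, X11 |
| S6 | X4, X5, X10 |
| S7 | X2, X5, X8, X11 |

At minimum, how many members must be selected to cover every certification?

4

Take {S1, S3, S4, S5}. Their union is {X1, X2, X3, X4, X5, X6, X7, X8, X9, X10, X11}, which is all 11 certifications.
No 3 of the 7 members cover everything (all 35 combinations miss at least one certification), so 4 is optimal.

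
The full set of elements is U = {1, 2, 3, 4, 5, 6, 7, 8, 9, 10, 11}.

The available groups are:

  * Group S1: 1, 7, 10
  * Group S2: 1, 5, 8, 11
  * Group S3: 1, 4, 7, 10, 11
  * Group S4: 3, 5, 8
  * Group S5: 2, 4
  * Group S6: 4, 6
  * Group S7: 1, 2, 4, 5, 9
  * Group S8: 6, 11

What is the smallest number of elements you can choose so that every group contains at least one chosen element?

4

Take H = {3, 4, 7, 11}. Each listed group contains at least one of these, so H is a hitting set of size 4.
The groups S1, S4, S5, S8 are pairwise disjoint, so any hitting set needs a separate element for each — at least 4. Hence 4 is optimal.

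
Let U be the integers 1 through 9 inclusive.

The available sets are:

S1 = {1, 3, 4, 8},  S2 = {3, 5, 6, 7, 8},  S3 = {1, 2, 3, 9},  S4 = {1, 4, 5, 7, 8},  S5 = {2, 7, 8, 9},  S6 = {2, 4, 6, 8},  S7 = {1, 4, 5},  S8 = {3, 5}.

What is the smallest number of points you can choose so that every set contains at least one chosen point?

3

H = {3, 5, 8} meets every set (each contains at least one member of H), and |H| = 3.
No choice of 2 points meets every set, so 3 is the minimum.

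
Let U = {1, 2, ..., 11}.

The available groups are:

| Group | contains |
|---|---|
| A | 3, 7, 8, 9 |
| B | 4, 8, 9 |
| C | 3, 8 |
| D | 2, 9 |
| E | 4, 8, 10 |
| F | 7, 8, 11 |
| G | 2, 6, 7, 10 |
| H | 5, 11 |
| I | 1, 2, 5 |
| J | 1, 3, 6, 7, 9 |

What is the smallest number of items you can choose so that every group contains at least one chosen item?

4

T = {2, 8, 9, 11} meets every group (each contains at least one member of T), and |T| = 4.
No choice of 3 items meets every group, so 4 is the minimum.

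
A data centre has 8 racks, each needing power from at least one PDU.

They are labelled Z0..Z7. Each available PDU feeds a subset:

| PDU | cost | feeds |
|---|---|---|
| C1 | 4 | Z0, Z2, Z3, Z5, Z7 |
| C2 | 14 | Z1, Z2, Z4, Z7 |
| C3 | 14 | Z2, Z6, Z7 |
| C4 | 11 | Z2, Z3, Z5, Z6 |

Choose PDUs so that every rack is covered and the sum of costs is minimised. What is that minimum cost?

C1, C2, C4 together cover every rack (C1 ∪ C2 ∪ C4 = {Z0, Z1, Z2, Z3, Z4, Z5, Z6, Z7}); total cost 4 + 14 + 11 = 29.
No covering selection has total cost below 29.

29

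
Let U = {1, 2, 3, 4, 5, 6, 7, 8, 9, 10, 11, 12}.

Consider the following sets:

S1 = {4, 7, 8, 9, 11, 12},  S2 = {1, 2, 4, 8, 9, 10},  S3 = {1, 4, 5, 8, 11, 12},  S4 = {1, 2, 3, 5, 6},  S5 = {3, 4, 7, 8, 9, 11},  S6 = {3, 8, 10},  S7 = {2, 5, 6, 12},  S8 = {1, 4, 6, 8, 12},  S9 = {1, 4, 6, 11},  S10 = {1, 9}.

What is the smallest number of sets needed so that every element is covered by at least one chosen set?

3

Take {S1, S2, S4}. Their union is {1, 2, 3, 4, 5, 6, 7, 8, 9, 10, 11, 12}, which is all 12 elements.
No 2 of the 10 sets cover everything (all 45 combinations miss at least one element), so 3 is optimal.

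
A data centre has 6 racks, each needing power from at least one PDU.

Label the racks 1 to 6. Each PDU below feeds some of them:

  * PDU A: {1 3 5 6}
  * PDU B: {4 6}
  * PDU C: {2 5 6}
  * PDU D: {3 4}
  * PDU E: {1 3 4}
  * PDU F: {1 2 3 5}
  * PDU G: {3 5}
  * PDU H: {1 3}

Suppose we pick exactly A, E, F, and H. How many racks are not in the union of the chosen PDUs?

0

Union of A, E, F, H = {1, 2, 3, 4, 5, 6} — that's every rack, so 0 are uncovered.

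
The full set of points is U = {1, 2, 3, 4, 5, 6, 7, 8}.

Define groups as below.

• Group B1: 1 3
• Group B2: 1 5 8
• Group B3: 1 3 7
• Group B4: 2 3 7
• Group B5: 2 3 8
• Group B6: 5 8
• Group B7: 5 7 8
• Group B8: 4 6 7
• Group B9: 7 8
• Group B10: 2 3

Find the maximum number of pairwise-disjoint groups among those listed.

B2, B8, B10 are pairwise disjoint (B2={1,5,8}; B8={4,6,7}; B10={2,3}).
Every remaining group overlaps one of these, and no 4 of the listed groups are pairwise disjoint, so 3 is the maximum.

3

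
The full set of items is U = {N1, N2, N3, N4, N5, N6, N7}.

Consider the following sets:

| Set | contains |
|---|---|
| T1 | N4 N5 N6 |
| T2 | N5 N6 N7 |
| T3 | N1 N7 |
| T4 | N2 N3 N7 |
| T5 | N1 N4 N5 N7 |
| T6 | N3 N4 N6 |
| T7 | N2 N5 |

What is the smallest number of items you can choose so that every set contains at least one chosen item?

3

The 3 items {N1, N3, N5} hit every set.
The sets T3, T6, T7 are pairwise disjoint, so any hitting set needs a separate item for each — at least 3. Hence 3 is optimal.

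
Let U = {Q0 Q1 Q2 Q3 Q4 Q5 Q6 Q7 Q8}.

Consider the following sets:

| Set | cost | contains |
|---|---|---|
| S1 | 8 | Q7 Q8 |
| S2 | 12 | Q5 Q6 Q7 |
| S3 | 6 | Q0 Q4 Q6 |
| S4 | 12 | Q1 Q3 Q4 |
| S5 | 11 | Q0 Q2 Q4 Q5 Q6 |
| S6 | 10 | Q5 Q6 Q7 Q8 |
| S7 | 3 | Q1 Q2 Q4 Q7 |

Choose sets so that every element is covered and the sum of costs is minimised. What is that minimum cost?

31

S3, S4, S6, S7 together cover every element (S3 ∪ S4 ∪ S6 ∪ S7 = {Q0, Q1, Q2, Q3, Q4, Q5, Q6, Q7, Q8}); total cost 6 + 12 + 10 + 3 = 31.
No covering selection has total cost below 31.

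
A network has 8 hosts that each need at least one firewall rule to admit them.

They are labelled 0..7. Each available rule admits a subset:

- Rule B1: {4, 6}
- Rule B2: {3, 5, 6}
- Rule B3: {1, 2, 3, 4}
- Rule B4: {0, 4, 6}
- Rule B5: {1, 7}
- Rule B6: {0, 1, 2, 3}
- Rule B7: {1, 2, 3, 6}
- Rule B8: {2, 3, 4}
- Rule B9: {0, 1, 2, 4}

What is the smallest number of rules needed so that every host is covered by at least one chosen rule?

3

B2 and B5 and B9 together: B2 ∪ B5 ∪ B9 = {0, 1, 2, 3, 4, 5, 6, 7} — every host is covered.
Only B2 contains 5, so B2 is forced; the remaining 5 hosts need at least 2 more rules (each remaining rule adds at most 4) — so at least 3 rules are needed, and 3 is optimal.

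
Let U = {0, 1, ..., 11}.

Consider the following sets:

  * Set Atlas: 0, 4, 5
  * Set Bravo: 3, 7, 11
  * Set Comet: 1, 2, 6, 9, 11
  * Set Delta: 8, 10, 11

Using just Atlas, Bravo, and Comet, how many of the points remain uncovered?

Union of Atlas, Bravo, Comet = {0, 1, 2, 3, 4, 5, 6, 7, 9, 11}.
Not covered: 8, 10 — 2 points.

2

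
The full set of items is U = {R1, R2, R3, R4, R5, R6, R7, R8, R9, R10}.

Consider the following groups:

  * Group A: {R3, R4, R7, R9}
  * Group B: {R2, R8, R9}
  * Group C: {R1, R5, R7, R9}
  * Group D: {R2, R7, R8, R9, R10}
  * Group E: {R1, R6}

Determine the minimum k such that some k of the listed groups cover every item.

4

A, C, D, and E cover everything between them: the union {R1, R2, R3, R4, R5, R6, R7, R8, R9, R10} is all of U.
Only D contains R10, so D is forced; the remaining 5 items need at least 3 more groups (each remaining group adds at most 2) — so at least 4 groups are needed, and 4 is optimal.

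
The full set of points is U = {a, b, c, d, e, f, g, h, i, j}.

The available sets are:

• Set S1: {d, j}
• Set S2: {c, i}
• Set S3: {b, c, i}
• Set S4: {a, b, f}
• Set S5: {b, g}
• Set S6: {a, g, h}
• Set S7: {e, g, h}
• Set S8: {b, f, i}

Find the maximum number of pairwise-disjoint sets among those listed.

S1, S2, S4, S7 are pairwise disjoint (S1={d,j}; S2={c,i}; S4={a,b,f}; S7={e,g,h}).
Every remaining set overlaps one of these, and no 5 of the listed sets are pairwise disjoint, so 4 is the maximum.

4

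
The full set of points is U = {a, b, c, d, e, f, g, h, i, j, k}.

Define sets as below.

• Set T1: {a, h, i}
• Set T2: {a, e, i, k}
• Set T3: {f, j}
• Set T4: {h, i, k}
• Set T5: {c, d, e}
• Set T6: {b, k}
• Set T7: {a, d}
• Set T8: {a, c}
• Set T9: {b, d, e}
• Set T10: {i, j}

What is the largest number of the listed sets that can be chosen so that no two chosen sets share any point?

4

T3, T4, T8, T9 are pairwise disjoint (T3={f,j}; T4={h,i,k}; T8={a,c}; T9={b,d,e}).
Every remaining set overlaps one of these, and no 5 of the listed sets are pairwise disjoint, so 4 is the maximum.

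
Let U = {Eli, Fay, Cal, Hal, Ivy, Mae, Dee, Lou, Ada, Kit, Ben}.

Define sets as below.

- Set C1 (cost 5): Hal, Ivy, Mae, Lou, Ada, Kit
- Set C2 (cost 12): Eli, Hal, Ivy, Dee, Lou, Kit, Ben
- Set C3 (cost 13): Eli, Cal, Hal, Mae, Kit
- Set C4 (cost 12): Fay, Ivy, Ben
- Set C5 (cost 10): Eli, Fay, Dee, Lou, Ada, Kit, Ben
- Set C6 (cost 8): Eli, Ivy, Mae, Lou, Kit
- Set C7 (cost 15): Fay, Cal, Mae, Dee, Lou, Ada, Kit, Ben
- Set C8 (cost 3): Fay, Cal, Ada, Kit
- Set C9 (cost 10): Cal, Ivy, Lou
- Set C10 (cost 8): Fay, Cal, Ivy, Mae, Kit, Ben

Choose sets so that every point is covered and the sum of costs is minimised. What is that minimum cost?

18

C1, C5, C8 together cover every point (C1 ∪ C5 ∪ C8 = {Eli, Fay, Cal, Hal, Ivy, Mae, Dee, Lou, Ada, Kit, Ben}); total cost 5 + 10 + 3 = 18.
No covering selection has total cost below 18.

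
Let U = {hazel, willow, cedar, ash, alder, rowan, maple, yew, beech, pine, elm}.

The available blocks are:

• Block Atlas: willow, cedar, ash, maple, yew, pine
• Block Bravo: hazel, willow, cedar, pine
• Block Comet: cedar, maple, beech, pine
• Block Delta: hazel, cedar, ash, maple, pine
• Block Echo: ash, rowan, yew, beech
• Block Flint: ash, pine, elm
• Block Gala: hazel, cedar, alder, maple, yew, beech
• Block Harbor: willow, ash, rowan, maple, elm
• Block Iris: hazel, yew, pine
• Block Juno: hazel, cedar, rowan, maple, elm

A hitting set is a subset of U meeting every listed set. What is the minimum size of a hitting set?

3

Take H = {hazel, rowan, pine}. Each listed block contains at least one of these, so H is a hitting set of size 3.
No choice of 2 elements meets every block, so 3 is the minimum.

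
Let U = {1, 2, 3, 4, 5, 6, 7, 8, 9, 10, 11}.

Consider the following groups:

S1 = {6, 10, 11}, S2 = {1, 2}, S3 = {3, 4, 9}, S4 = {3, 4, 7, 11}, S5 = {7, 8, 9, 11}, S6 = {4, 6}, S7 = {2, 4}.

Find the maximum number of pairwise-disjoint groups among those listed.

S1, S2, S3 are pairwise disjoint (S1={6,10,11}; S2={1,2}; S3={3,4,9}).
Every remaining group overlaps one of these, and no 4 of the listed groups are pairwise disjoint, so 3 is the maximum.

3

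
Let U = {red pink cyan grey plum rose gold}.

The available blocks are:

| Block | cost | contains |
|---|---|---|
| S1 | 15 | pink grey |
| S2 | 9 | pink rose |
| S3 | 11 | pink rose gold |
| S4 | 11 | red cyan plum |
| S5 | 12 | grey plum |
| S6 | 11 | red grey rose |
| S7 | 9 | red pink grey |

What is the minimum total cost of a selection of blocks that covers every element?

S3, S4, S7 together cover every element (S3 ∪ S4 ∪ S7 = {red, pink, cyan, grey, plum, rose, gold}); total cost 11 + 11 + 9 = 31.
No covering selection has total cost below 31.

31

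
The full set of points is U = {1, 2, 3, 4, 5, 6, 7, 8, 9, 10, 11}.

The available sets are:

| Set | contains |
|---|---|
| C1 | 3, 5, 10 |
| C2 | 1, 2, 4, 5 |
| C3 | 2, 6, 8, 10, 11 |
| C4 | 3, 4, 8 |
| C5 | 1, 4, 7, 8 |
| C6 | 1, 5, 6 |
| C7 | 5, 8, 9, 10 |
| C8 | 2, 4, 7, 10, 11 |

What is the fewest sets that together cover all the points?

4

C3 and C4 and C5 and C7 together: C3 ∪ C4 ∪ C5 ∪ C7 = {1, 2, 3, 4, 5, 6, 7, 8, 9, 10, 11} — every point is covered.
No 3 of the 8 sets cover everything (all 56 combinations miss at least one point), so 4 is optimal.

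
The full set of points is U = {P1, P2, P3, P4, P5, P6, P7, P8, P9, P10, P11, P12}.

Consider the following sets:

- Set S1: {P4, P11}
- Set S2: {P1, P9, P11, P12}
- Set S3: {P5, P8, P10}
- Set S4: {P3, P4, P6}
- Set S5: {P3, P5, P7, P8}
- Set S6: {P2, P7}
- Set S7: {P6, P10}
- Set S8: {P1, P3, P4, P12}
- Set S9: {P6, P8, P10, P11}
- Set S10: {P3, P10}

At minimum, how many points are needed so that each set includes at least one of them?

H = {P4, P7, P9, P10} meets every set (each contains at least one member of H), and |H| = 4.
The sets S2, S3, S4, S6 are pairwise disjoint, so any hitting set needs a separate point for each — at least 4. Hence 4 is optimal.

4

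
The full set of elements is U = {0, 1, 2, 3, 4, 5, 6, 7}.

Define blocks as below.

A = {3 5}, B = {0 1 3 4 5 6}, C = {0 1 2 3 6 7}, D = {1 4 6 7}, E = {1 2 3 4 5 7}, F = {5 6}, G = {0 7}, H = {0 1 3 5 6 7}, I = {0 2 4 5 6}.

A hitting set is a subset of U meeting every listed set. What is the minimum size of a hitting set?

Take T = {5, 7}. Each listed block contains at least one of these, so T is a hitting set of size 2.
The blocks F, G are pairwise disjoint, so any hitting set needs a separate element for each — at least 2. Hence 2 is optimal.

2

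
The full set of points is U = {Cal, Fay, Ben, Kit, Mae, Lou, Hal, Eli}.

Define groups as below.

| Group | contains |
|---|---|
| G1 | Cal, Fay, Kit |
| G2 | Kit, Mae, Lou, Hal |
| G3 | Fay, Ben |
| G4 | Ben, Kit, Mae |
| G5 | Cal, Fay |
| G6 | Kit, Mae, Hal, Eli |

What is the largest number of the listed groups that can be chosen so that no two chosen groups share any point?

G2, G3 are pairwise disjoint (G2={Kit,Mae,Lou,Hal}; G3={Fay,Ben}).
Every remaining group overlaps one of these, and no 3 of the listed groups are pairwise disjoint, so 2 is the maximum.

2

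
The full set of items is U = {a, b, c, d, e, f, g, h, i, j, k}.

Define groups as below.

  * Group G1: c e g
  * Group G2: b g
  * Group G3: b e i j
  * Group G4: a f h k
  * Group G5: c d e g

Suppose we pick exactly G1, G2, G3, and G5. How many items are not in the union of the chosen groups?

4

Union of G1, G2, G3, G5 = {b, c, d, e, g, i, j}.
Not covered: a, f, h, k — 4 items.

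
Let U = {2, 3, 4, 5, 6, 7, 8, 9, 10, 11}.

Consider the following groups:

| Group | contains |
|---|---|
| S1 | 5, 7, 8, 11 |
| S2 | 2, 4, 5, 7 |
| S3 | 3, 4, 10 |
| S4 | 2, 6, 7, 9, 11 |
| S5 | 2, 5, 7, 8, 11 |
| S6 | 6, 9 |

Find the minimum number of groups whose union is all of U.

S3, S5, and S6 cover everything between them: the union {2, 3, 4, 5, 6, 7, 8, 9, 10, 11} is all of U.
Only S3 contains 3, so S3 is forced; the remaining 7 points need at least 2 more groups (each remaining group adds at most 5) — so at least 3 groups are needed, and 3 is optimal.

3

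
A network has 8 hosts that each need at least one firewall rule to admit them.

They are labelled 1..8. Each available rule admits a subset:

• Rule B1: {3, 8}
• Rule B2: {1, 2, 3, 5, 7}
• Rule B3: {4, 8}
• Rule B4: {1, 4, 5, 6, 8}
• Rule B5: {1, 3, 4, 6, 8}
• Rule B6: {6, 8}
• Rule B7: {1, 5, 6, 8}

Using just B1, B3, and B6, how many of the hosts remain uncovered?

Union of B1, B3, B6 = {3, 4, 6, 8}.
Not covered: 1, 2, 5, 7 — 4 hosts.

4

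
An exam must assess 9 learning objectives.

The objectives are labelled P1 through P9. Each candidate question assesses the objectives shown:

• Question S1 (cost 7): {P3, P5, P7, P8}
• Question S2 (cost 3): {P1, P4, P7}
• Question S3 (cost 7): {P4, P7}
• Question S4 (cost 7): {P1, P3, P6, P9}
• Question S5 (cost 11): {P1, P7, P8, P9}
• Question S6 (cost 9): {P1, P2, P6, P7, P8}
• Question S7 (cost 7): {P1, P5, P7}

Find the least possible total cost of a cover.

26

S1, S2, S4, S6 together cover every objective (S1 ∪ S2 ∪ S4 ∪ S6 = {P1, P2, P3, P4, P5, P6, P7, P8, P9}); total cost 7 + 3 + 7 + 9 = 26.
No covering selection has total cost below 26.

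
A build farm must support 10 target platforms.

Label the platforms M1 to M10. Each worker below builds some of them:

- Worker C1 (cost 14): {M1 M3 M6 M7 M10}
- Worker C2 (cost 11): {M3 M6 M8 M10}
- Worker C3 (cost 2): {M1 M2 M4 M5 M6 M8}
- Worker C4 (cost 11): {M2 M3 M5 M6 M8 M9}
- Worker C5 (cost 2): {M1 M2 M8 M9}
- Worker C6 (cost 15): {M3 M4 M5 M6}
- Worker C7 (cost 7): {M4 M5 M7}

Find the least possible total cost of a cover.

C1, C3, C5 together cover every platform (C1 ∪ C3 ∪ C5 = {M1, M2, M3, M4, M5, M6, M7, M8, M9, M10}); total cost 14 + 2 + 2 = 18.
No covering selection has total cost below 18.

18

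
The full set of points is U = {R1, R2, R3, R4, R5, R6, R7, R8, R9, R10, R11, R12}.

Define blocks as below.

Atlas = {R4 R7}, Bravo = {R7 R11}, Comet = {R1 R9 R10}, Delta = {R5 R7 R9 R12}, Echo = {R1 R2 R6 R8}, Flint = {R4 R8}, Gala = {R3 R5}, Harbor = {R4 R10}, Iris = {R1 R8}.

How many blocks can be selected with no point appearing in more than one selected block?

Bravo, Echo, Gala, Harbor are pairwise disjoint (Bravo={R7,R11}; Echo={R1,R2,R6,R8}; Gala={R3,R5}; Harbor={R4,R10}).
Every remaining block overlaps one of these, and no 5 of the listed blocks are pairwise disjoint, so 4 is the maximum.

4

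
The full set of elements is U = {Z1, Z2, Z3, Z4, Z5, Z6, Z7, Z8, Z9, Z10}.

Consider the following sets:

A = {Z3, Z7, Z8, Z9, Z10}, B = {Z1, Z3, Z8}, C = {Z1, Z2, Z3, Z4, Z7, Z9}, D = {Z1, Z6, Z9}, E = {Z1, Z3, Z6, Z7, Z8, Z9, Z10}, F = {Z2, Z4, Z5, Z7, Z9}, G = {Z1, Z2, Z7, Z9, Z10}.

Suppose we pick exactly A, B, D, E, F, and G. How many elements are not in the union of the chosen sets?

Union of A, B, D, E, F, G = {Z1, Z2, Z3, Z4, Z5, Z6, Z7, Z8, Z9, Z10} — that's every element, so 0 are uncovered.

0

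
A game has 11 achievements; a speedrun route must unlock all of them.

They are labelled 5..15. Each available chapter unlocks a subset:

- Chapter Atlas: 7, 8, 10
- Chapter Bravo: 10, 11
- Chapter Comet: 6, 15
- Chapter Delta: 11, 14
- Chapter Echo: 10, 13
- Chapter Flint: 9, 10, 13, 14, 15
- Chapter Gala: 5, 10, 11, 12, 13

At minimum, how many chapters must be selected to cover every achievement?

Atlas and Comet and Flint and Gala together: Atlas ∪ Comet ∪ Flint ∪ Gala = {5, 6, 7, 8, 9, 10, 11, 12, 13, 14, 15} — every achievement is covered.
No 3 of the 7 chapters cover everything (all 35 combinations miss at least one achievement), so 4 is optimal.

4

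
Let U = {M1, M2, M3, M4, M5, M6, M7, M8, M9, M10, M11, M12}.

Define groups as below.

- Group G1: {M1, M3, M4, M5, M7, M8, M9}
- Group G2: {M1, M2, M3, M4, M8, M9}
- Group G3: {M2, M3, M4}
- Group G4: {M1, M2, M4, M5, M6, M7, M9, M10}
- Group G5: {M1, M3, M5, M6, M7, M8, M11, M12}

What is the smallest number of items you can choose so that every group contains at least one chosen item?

2

Take H = {M3, M4}. Each listed group contains at least one of these, so H is a hitting set of size 2.
No single item lies in every group, so at least 2 are needed and 2 is optimal.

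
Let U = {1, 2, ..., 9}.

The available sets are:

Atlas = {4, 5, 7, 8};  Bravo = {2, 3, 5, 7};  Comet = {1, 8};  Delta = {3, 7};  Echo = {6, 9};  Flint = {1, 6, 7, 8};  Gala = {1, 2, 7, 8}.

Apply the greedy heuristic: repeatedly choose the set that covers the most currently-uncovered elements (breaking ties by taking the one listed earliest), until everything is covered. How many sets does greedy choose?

Greedy: pick Atlas (covers 4 new) → pick Bravo (covers 2 new) → pick Echo (covers 2 new) → pick Comet (covers 1 new). Total picks: 4.

4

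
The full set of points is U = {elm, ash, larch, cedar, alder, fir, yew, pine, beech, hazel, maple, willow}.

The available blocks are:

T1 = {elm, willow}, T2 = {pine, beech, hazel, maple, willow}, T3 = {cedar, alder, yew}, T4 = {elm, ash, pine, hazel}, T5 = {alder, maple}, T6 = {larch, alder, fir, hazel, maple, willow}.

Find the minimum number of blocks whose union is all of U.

T2 and T3 and T4 and T6 together: T2 ∪ T3 ∪ T4 ∪ T6 = {elm, ash, larch, cedar, alder, fir, yew, pine, beech, hazel, maple, willow} — every point is covered.
Only T2 contains beech, so T2 is forced; the remaining 7 points need at least 3 more blocks (each remaining block adds at most 3) — so at least 4 blocks are needed, and 4 is optimal.

4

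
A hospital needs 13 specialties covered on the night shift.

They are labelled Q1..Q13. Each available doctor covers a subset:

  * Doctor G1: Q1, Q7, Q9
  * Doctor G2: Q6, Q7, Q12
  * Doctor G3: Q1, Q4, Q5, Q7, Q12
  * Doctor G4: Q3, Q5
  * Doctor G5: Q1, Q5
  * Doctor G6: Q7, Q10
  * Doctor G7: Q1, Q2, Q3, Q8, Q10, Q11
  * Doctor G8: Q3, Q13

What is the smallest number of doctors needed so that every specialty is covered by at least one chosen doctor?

G1 and G2 and G3 and G7 and G8 together: G1 ∪ G2 ∪ G3 ∪ G7 ∪ G8 = {Q1, Q2, Q3, Q4, Q5, Q6, Q7, Q8, Q9, Q10, Q11, Q12, Q13} — every specialty is covered.
No 4 of the 8 doctors cover everything (all 70 combinations miss at least one specialty), so 5 is optimal.

5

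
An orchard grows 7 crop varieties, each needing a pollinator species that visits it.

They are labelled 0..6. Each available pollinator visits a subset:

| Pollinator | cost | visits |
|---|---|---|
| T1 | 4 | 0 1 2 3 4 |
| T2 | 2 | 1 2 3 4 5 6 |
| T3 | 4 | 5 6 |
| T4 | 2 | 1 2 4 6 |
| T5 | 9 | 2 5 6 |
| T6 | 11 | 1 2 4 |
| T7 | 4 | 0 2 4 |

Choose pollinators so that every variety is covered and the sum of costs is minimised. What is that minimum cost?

T1, T2 together cover every variety (T1 ∪ T2 = {0, 1, 2, 3, 4, 5, 6}); total cost 4 + 2 = 6.
No covering selection has total cost below 6.

6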